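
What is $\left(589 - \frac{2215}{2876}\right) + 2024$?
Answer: $\frac{7512773}{2876} \approx 2612.2$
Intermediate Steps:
$\left(589 - \frac{2215}{2876}\right) + 2024 = \frac{1691749}{2876} + 2024 = \frac{7512773}{2876}$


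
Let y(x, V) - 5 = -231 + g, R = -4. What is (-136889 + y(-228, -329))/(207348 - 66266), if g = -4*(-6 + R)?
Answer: -137075/141082 ≈ -0.97160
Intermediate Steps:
g = 40 (g = -4*(-6 - 4) = -4*(-10) = 40)
y(x, V) = -186 (y(x, V) = 5 + (-231 + 40) = 5 - 191 = -186)
(-136889 + y(-228, -329))/(207348 - 66266) = (-136889 - 186)/(207348 - 66266) = -137075/141082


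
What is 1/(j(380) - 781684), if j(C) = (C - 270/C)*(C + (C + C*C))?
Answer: 1/54275976 ≈ 1.8424e-8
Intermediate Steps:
j(C) = (C - 270/C)*(C² + 2*C) (j(C) = (C - 270/C)*(C + (C + C²)) = (C - 270/C)*(C² + 2*C))
1/(j(380) - 781684) = 1/((-540 + 380³ - 270*380 + 2*380²) - 781684) = 1/((-540 + 54872000 - 102600 + 2*144400) - 781684) = 1/((-540 + 54872000 - 102600 + 288800) - 781684) = 1/(55057660 - 781684) = 1/54275976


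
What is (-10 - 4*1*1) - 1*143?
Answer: -157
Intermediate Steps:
(-10 - 4*1*1) - 1*143 = (-10 - 4*1) - 143 = (-10 - 4) - 143 = -14 - 143 = -157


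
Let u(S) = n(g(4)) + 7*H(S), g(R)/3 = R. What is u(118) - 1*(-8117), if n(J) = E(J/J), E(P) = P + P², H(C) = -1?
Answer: 8112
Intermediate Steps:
g(R) = 3*R
n(J) = 2 (n(J) = (J/J)*(1 + J/J) = 1*(1 + 1) = 1*2 = 2)
u(S) = -5 (u(S) = 2 + 7*(-1) = 2 - 7 = -5)
u(118) - 1*(-8117) = -5 - 1*(-8117) = -5 + 8117 = 8112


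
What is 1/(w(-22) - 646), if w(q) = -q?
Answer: -1/624 ≈ -0.0016026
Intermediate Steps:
1/(w(-22) - 646) = 1/(-1*(-22) - 646) = 1/(22 - 646) = 1/(-624) = -1/624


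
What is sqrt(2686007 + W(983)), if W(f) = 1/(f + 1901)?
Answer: 3*sqrt(620576251141)/1442 ≈ 1638.9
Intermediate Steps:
W(f) = 1/(1901 + f)
sqrt(2686007 + W(983)) = sqrt(2686007 + 1/(1901 + 983)) = sqrt(2686007 + 1/2884) = sqrt(7746444189/2884) = 3*sqrt(620576251141)/1442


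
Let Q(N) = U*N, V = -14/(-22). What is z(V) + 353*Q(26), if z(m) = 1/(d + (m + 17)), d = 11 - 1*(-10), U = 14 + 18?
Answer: 124820811/425 ≈ 2.9370e+5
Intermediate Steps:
U = 32
V = 7/11 (V = -14*(-1/22) = 7/11 ≈ 0.63636)
d = 21 (d = 11 + 10 = 21)
Q(N) = 32*N
z(m) = 1/(38 + m) (z(m) = 1/(21 + (m + 17)) = 1/(21 + (17 + m)) = 1/(38 + m))
z(V) + 353*Q(26) = 1/(38 + 7/11) + 353*(32*26) = 1/(425/11) + 353*832 = 11/425 + 293696 = 124820811/425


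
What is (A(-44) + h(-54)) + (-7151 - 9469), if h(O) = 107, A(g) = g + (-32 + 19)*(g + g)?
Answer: -15413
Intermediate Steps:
A(g) = -25*g (A(g) = g - 26*g = -25*g)
(A(-44) + h(-54)) + (-7151 - 9469) = (-25*(-44) + 107) + (-7151 - 9469) = (1100 + 107) - 16620 = 1207 - 16620 = -15413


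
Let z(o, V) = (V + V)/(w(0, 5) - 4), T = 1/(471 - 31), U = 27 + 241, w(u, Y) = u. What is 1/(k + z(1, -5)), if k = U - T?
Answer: 440/119019 ≈ 0.0036969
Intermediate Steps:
U = 268
T = 1/440 ≈ 0.0022727
z(o, V) = -V/2 (z(o, V) = (V + V)/(0 - 4) = (2*V)/(-4) = (2*V)*(-¼) = -V/2)
k = 117919/440 (k = 268 - 1*1/440 = 268 - 1/440 = 117919/440 ≈ 268.00)
1/(k + z(1, -5)) = 1/(117919/440 - ½*(-5)) = 1/(117919/440 + 5/2) = 1/(119019/440) = 440/119019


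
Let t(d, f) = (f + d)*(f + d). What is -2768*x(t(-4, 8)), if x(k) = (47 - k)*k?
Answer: -1372928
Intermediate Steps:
t(d, f) = (d + f)² (t(d, f) = (d + f)*(d + f) = (d + f)²)
x(k) = k*(47 - k)
-2768*x(t(-4, 8)) = -2768*(-4 + 8)²*(47 - (-4 + 8)²) = -2768*4²*(47 - 1*4²) = -44288*(47 - 1*16) = -44288*(47 - 16) = -44288*31 = -2768*496 = -1372928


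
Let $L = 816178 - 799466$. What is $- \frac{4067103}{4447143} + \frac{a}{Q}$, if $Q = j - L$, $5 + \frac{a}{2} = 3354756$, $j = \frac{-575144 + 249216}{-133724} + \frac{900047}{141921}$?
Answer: $- \frac{47297023418102200856195}{117477877658091115473} \approx -402.6$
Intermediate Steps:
$L = 16712$ ($L = 816178 - 799466 = 16712$)
$j = \frac{41653478179}{4744560951}$ ($j = \left(-325928\right) \left(- \frac{1}{133724}\right) + 900047 \cdot \frac{1}{141921} = \frac{81482}{33431} + \frac{900047}{141921} = \frac{41653478179}{4744560951} \approx 8.7792$)
$a = 6709502$ ($a = -10 + 2 \cdot 3354756 = -10 + 6709512 = 6709502$)
$Q = - \frac{79249449134933}{4744560951}$ ($Q = \frac{41653478179}{4744560951} - 16712 = - \frac{79249449134933}{4744560951} \approx -16703.0$)
$- \frac{4067103}{4447143} + \frac{a}{Q} = - \frac{4067103}{4447143} + \frac{6709502}{- \frac{79249449134933}{4744560951}} = \left(-4067103\right) \frac{1}{4447143} + 6709502 \left(- \frac{4744560951}{79249449134933}\right) = - \frac{1355701}{1482381} - \frac{31833641189856402}{79249449134933} = - \frac{47297023418102200856195}{117477877658091115473}$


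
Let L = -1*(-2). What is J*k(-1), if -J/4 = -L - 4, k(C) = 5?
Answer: 120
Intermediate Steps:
L = 2
J = 24 (J = -4*(-1*2 - 4) = -4*(-2 - 4) = -4*(-6) = 24)
J*k(-1) = 24*5 = 120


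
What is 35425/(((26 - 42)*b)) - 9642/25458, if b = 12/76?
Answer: -2855934361/203664 ≈ -14023.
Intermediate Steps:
b = 3/19 (b = 12*(1/76) = 3/19 ≈ 0.15789)
35425/(((26 - 42)*b)) - 9642/25458 = 35425/(((26 - 42)*(3/19))) - 9642/25458 = 35425/((-16*3/19)) - 9642*1/25458 = 35425/(-48/19) - 1607/4243 = 35425*(-19/48) - 1607/4243 = -673075/48 - 1607/4243 = -2855934361/203664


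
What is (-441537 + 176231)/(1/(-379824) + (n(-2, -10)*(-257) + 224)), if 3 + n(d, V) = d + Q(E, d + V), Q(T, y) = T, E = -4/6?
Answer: -100769586144/638230927 ≈ -157.89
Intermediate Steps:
E = -2/3 (E = -4*1/6 = -2/3 ≈ -0.66667)
n(d, V) = -11/3 + d (n(d, V) = -3 + (d - 2/3) = -3 + (-2/3 + d) = -11/3 + d)
(-441537 + 176231)/(1/(-379824) + (n(-2, -10)*(-257) + 224)) = (-441537 + 176231)/(1/(-379824) + ((-11/3 - 2)*(-257) + 224)) = -265306/(-1/379824 + (-17/3*(-257) + 224)) = -265306/(-1/379824 + (4369/3 + 224)) = -265306/(-1/379824 + 5041/3) = -265306/638230927/379824 = -265306*379824/638230927 = -100769586144/638230927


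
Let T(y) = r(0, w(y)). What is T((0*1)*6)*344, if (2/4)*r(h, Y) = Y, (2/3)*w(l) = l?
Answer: 0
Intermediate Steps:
w(l) = 3*l/2
r(h, Y) = 2*Y
T(y) = 3*y (T(y) = 2*(3*y/2) = 3*y)
T((0*1)*6)*344 = (3*((0*1)*6))*344 = (3*(0*6))*344 = (3*0)*344 = 0*344 = 0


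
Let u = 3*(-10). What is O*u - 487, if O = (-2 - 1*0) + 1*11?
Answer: -757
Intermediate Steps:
O = 9 (O = (-2 + 0) + 11 = -2 + 11 = 9)
u = -30
O*u - 487 = 9*(-30) - 487 = -270 - 487 = -757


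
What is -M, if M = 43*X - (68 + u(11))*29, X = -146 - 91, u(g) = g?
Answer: 12482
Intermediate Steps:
X = -237
M = -12482 (M = 43*(-237) - (68 + 11)*29 = -10191 - 79*29 = -10191 - 1*2291 = -10191 - 2291 = -12482)
-M = -1*(-12482) = 12482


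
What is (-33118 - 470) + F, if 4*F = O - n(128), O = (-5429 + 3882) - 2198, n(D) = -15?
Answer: -69041/2 ≈ -34521.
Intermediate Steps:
O = -3745 (O = -1547 - 2198 = -3745)
F = -1865/2 (F = (-3745 - 1*(-15))/4 = (-3745 + 15)/4 = (1/4)*(-3730) = -1865/2 ≈ -932.50)
(-33118 - 470) + F = (-33118 - 470) - 1865/2 = -33588 - 1865/2 = -69041/2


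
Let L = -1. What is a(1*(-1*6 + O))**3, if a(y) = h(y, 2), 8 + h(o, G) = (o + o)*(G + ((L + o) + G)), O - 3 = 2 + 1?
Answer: -512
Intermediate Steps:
O = 6 (O = 3 + (2 + 1) = 3 + 3 = 6)
h(o, G) = -8 + 2*o*(-1 + o + 2*G) (h(o, G) = -8 + (o + o)*(G + ((-1 + o) + G)) = -8 + (2*o)*(G + (-1 + G + o)) = -8 + (2*o)*(-1 + o + 2*G) = -8 + 2*o*(-1 + o + 2*G))
a(y) = -8 + 2*y**2 + 6*y (a(y) = -8 - 2*y + 2*y**2 + 4*2*y = -8 - 2*y + 2*y**2 + 8*y = -8 + 2*y**2 + 6*y)
a(1*(-1*6 + O))**3 = (-8 + 2*(1*(-1*6 + 6))**2 + 6*(1*(-1*6 + 6)))**3 = (-8 + 2*(1*(-6 + 6))**2 + 6*(1*(-6 + 6)))**3 = (-8 + 2*(1*0)**2 + 6*(1*0))**3 = (-8 + 2*0**2 + 6*0)**3 = (-8 + 2*0 + 0)**3 = (-8 + 0 + 0)**3 = (-8)**3 = -512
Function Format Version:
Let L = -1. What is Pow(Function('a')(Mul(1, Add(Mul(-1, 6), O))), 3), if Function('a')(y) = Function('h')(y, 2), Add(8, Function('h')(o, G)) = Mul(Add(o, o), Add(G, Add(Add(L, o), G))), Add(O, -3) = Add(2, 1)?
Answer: -512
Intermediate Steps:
O = 6 (O = Add(3, Add(2, 1)) = Add(3, 3) = 6)
Function('h')(o, G) = Add(-8, Mul(2, o, Add(-1, o, Mul(2, G)))) (Function('h')(o, G) = Add(-8, Mul(Add(o, o), Add(G, Add(Add(-1, o), G)))) = Add(-8, Mul(Mul(2, o), Add(G, Add(-1, G, o)))) = Add(-8, Mul(Mul(2, o), Add(-1, o, Mul(2, G)))) = Add(-8, Mul(2, o, Add(-1, o, Mul(2, G)))))
Function('a')(y) = Add(-8, Mul(2, Pow(y, 2)), Mul(6, y)) (Function('a')(y) = Add(-8, Mul(-2, y), Mul(2, Pow(y, 2)), Mul(4, 2, y)) = Add(-8, Mul(-2, y), Mul(2, Pow(y, 2)), Mul(8, y)) = Add(-8, Mul(2, Pow(y, 2)), Mul(6, y)))
Pow(Function('a')(Mul(1, Add(Mul(-1, 6), O))), 3) = Pow(Add(-8, Mul(2, Pow(Mul(1, Add(Mul(-1, 6), 6)), 2)), Mul(6, Mul(1, Add(Mul(-1, 6), 6)))), 3) = Pow(Add(-8, Mul(2, Pow(Mul(1, Add(-6, 6)), 2)), Mul(6, Mul(1, Add(-6, 6)))), 3) = Pow(Add(-8, Mul(2, Pow(Mul(1, 0), 2)), Mul(6, Mul(1, 0))), 3) = Pow(Add(-8, Mul(2, Pow(0, 2)), Mul(6, 0)), 3) = Pow(Add(-8, Mul(2, 0), 0), 3) = Pow(Add(-8, 0, 0), 3) = Pow(-8, 3) = -512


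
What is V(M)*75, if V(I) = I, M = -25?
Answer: -1875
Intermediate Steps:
V(M)*75 = -25*75 = -1875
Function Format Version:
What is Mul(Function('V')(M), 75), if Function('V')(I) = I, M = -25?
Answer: -1875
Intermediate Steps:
Mul(Function('V')(M), 75) = Mul(-25, 75) = -1875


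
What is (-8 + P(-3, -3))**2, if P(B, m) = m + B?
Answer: 196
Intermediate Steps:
P(B, m) = B + m
(-8 + P(-3, -3))**2 = (-8 + (-3 - 3))**2 = (-8 - 6)**2 = (-14)**2 = 196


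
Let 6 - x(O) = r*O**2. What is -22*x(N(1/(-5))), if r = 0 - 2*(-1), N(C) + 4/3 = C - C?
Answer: -484/9 ≈ -53.778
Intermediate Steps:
N(C) = -4/3 (N(C) = -4/3 + (C - C) = -4/3 + 0 = -4/3)
r = 2 (r = 0 + 2 = 2)
x(O) = 6 - 2*O**2
-22*x(N(1/(-5))) = -22*(6 - 2*(-4/3)**2) = -22*(6 - 2*16/9) = -22*(6 - 32/9) = -22*22/9 = -484/9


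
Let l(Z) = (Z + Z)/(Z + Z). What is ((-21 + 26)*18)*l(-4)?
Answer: 90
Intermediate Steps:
l(Z) = 1 (l(Z) = (2*Z)/((2*Z)) = (2*Z)*(1/(2*Z)) = 1)
((-21 + 26)*18)*l(-4) = ((-21 + 26)*18)*1 = (5*18)*1 = 90*1 = 90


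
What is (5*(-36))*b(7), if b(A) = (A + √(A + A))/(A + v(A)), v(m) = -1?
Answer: -210 - 30*√14 ≈ -322.25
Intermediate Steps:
b(A) = (A + √2*√A)/(-1 + A) (b(A) = (A + √(A + A))/(A - 1) = (A + √(2*A))/(-1 + A) = (A + √2*√A)/(-1 + A))
(5*(-36))*b(7) = (5*(-36))*((7 + √2*√7)/(-1 + 7)) = -180*(7 + √14)/6 = -30*(7 + √14) = -180*(7/6 + √14/6) = -210 - 30*√14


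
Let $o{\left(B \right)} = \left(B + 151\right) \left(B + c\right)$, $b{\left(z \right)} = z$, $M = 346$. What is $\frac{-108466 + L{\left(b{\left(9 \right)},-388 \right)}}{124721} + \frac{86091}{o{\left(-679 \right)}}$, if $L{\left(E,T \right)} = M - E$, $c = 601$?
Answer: $\frac{2094723625}{1712169888} \approx 1.2234$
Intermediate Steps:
$L{\left(E,T \right)} = 346 - E$
$o{\left(B \right)} = \left(151 + B\right) \left(601 + B\right)$ ($o{\left(B \right)} = \left(B + 151\right) \left(B + 601\right) = \left(151 + B\right) \left(601 + B\right)$)
$\frac{-108466 + L{\left(b{\left(9 \right)},-388 \right)}}{124721} + \frac{86091}{o{\left(-679 \right)}} = \frac{-108466 + \left(346 - 9\right)}{124721} + \frac{86091}{90751 + \left(-679\right)^{2} + 752 \left(-679\right)} = \left(-108466 + \left(346 - 9\right)\right) \frac{1}{124721} + \frac{86091}{90751 + 461041 - 510608} = \left(-108466 + 337\right) \frac{1}{124721} + \frac{86091}{41184} = \left(-108129\right) \frac{1}{124721} + 86091 \cdot \frac{1}{41184} = - \frac{108129}{124721} + \frac{28697}{13728} = \frac{2094723625}{1712169888}$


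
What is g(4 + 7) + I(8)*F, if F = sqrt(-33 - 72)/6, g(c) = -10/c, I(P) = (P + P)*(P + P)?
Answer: -10/11 + 128*I*sqrt(105)/3 ≈ -0.90909 + 437.2*I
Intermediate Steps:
I(P) = 4*P**2 (I(P) = (2*P)*(2*P) = 4*P**2)
F = I*sqrt(105)/6 (F = sqrt(-105)*(1/6) = (I*sqrt(105))*(1/6) = I*sqrt(105)/6 ≈ 1.7078*I)
g(4 + 7) + I(8)*F = -10/(4 + 7) + (4*8**2)*(I*sqrt(105)/6) = -10/11 + (4*64)*(I*sqrt(105)/6) = -10*1/11 + 256*(I*sqrt(105)/6) = -10/11 + 128*I*sqrt(105)/3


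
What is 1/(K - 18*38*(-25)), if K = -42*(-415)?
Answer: 1/34530 ≈ 2.8960e-5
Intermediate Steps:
K = 17430
1/(K - 18*38*(-25)) = 1/(17430 - 18*38*(-25)) = 1/(17430 - 684*(-25)) = 1/(17430 + 17100) = 1/34530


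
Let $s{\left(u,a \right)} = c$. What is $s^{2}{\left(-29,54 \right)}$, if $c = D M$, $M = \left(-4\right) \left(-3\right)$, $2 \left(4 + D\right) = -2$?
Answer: $3600$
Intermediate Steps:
$D = -5$ ($D = -4 + \frac{1}{2} \left(-2\right) = -4 - 1 = -5$)
$M = 12$
$c = -60$ ($c = \left(-5\right) 12 = -60$)
$s{\left(u,a \right)} = -60$
$s^{2}{\left(-29,54 \right)} = \left(-60\right)^{2} = 3600$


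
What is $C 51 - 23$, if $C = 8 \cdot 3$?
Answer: $1201$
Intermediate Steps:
$C = 24$
$C 51 - 23 = 24 \cdot 51 - 23 = 1224 - 23 = 1201$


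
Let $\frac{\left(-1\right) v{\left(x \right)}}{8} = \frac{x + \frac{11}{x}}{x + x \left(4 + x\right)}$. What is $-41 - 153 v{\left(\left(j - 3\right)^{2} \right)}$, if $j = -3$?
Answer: $- \frac{8039}{738} \approx -10.893$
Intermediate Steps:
$v{\left(x \right)} = - \frac{8 \left(x + \frac{11}{x}\right)}{x + x \left(4 + x\right)}$ ($v{\left(x \right)} = - 8 \frac{x + \frac{11}{x}}{x + x \left(4 + x\right)} = - \frac{8 \left(x + \frac{11}{x}\right)}{x + x \left(4 + x\right)}$)
$-41 - 153 v{\left(\left(j - 3\right)^{2} \right)} = -41 - 153 \frac{8 \left(-11 - \left(\left(-3 - 3\right)^{2}\right)^{2}\right)}{\left(-3 - 3\right)^{4} \left(5 + \left(-3 - 3\right)^{2}\right)} = -41 - 153 \frac{8 \left(-11 - \left(\left(-6\right)^{2}\right)^{2}\right)}{1296 \left(5 + \left(-6\right)^{2}\right)} = -41 - 153 \frac{8 \left(-11 - 36^{2}\right)}{1296 \left(5 + 36\right)} = -41 - 153 \cdot 8 \cdot \frac{1}{1296} \cdot \frac{1}{41} \left(-11 - 1296\right) = -41 - 153 \cdot 8 \cdot \frac{1}{1296} \cdot \frac{1}{41} \left(-1307\right) = -41 - - \frac{22219}{738} = -41 + \frac{22219}{738} = - \frac{8039}{738}$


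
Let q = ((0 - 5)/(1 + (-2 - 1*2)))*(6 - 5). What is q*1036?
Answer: 5180/3 ≈ 1726.7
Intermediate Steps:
q = 5/3 (q = -5/(1 + (-2 - 2))*1 = -5/(1 - 4)*1 = -5/(-3)*1 = -5*(-1/3)*1 = (5/3)*1 = 5/3 ≈ 1.6667)
q*1036 = (5/3)*1036 = 5180/3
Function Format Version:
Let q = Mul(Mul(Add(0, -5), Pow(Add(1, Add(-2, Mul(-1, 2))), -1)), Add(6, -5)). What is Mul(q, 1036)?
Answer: Rational(5180, 3) ≈ 1726.7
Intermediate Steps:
q = Rational(5, 3) (q = Mul(Mul(-5, Pow(Add(1, Add(-2, -2)), -1)), 1) = Mul(Mul(-5, Pow(Add(1, -4), -1)), 1) = Mul(Mul(-5, Pow(-3, -1)), 1) = Mul(Mul(-5, Rational(-1, 3)), 1) = Mul(Rational(5, 3), 1) = Rational(5, 3) ≈ 1.6667)
Mul(q, 1036) = Mul(Rational(5, 3), 1036) = Rational(5180, 3)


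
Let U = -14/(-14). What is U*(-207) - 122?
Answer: -329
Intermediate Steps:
U = 1 (U = -14*(-1/14) = 1)
U*(-207) - 122 = 1*(-207) - 122 = -207 - 122 = -329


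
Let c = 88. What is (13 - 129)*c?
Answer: -10208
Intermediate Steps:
(13 - 129)*c = (13 - 129)*88 = -116*88 = -10208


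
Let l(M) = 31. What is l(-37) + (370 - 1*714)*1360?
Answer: -467809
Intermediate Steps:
l(-37) + (370 - 1*714)*1360 = 31 + (370 - 1*714)*1360 = 31 + (370 - 714)*1360 = 31 - 344*1360 = 31 - 467840 = -467809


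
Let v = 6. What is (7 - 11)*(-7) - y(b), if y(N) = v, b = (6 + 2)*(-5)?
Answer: 22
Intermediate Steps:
b = -40 (b = 8*(-5) = -40)
y(N) = 6
(7 - 11)*(-7) - y(b) = (7 - 11)*(-7) - 1*6 = -4*(-7) - 6 = 28 - 6 = 22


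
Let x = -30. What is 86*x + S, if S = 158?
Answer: -2422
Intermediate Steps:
86*x + S = 86*(-30) + 158 = -2580 + 158 = -2422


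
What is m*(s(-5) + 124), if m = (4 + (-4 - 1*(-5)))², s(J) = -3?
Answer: 3025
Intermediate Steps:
m = 25 (m = (4 + (-4 + 5))² = (4 + 1)² = 5² = 25)
m*(s(-5) + 124) = 25*(-3 + 124) = 25*121 = 3025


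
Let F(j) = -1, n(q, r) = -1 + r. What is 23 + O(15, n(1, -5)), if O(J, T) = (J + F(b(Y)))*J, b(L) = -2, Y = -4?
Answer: 233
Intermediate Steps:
O(J, T) = J*(-1 + J) (O(J, T) = (J - 1)*J = (-1 + J)*J = J*(-1 + J))
23 + O(15, n(1, -5)) = 23 + 15*(-1 + 15) = 23 + 15*14 = 23 + 210 = 233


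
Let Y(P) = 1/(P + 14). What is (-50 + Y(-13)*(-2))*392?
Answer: -20384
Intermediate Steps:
Y(P) = 1/(14 + P)
(-50 + Y(-13)*(-2))*392 = (-50 - 2/(14 - 13))*392 = (-50 - 2/1)*392 = (-50 + 1*(-2))*392 = (-50 - 2)*392 = -52*392 = -20384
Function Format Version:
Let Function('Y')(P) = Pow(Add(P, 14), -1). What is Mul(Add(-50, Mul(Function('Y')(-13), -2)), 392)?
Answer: -20384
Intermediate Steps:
Function('Y')(P) = Pow(Add(14, P), -1)
Mul(Add(-50, Mul(Function('Y')(-13), -2)), 392) = Mul(Add(-50, Mul(Pow(Add(14, -13), -1), -2)), 392) = Mul(Add(-50, Mul(Pow(1, -1), -2)), 392) = Mul(Add(-50, Mul(1, -2)), 392) = Mul(Add(-50, -2), 392) = Mul(-52, 392) = -20384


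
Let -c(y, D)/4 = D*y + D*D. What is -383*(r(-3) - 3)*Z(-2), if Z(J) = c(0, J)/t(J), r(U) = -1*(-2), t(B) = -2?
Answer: 3064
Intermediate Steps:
c(y, D) = -4*D² - 4*D*y (c(y, D) = -4*(D*y + D*D) = -4*(D*y + D²) = -4*(D² + D*y) = -4*D² - 4*D*y)
r(U) = 2
Z(J) = 2*J² (Z(J) = -4*J*(J + 0)/(-2) = -4*J*J*(-½) = -4*J²*(-½) = 2*J²)
-383*(r(-3) - 3)*Z(-2) = -383*(2 - 3)*2*(-2)² = -(-383)*2*4 = -(-383)*8 = -383*(-8) = 3064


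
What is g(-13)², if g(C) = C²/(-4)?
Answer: 28561/16 ≈ 1785.1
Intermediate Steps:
g(C) = -C²/4 (g(C) = C²*(-¼) = -C²/4)
g(-13)² = (-¼*(-13)²)² = (-¼*169)² = (-169/4)² = 28561/16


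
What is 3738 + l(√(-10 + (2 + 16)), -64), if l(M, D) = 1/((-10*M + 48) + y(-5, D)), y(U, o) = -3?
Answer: 915819/245 + 4*√2/245 ≈ 3738.1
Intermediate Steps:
l(M, D) = 1/(45 - 10*M) (l(M, D) = 1/((-10*M + 48) - 3) = 1/((48 - 10*M) - 3) = 1/(45 - 10*M))
3738 + l(√(-10 + (2 + 16)), -64) = 3738 - 1/(-45 + 10*√(-10 + (2 + 16))) = 3738 - 1/(-45 + 10*√(-10 + 18)) = 3738 - 1/(-45 + 10*√8) = 3738 - 1/(-45 + 10*(2*√2)) = 3738 - 1/(-45 + 20*√2)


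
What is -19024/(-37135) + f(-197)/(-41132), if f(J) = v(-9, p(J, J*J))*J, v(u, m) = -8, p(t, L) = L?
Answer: 25856086/54551315 ≈ 0.47398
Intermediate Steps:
f(J) = -8*J
-19024/(-37135) + f(-197)/(-41132) = -19024/(-37135) - 8*(-197)/(-41132) = -19024*(-1/37135) + 1576*(-1/41132) = 19024/37135 - 394/10283 = 25856086/54551315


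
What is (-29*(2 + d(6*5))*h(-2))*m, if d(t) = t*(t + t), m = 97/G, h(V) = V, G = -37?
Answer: -10138052/37 ≈ -2.7400e+5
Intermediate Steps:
m = -97/37 (m = 97/(-37) = 97*(-1/37) = -97/37 ≈ -2.6216)
d(t) = 2*t² (d(t) = t*(2*t) = 2*t²)
(-29*(2 + d(6*5))*h(-2))*m = -29*(2 + 2*(6*5)²)*(-2)*(-97/37) = -29*(2 + 2*30²)*(-2)*(-97/37) = -29*(2 + 2*900)*(-2)*(-97/37) = -29*(2 + 1800)*(-2)*(-97/37) = -52258*(-2)*(-97/37) = -29*(-3604)*(-97/37) = 104516*(-97/37) = -10138052/37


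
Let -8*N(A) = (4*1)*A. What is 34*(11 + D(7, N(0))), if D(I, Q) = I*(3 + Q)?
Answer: 1088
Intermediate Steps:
N(A) = -A/2 (N(A) = -4*1*A/8 = -A/2)
34*(11 + D(7, N(0))) = 34*(11 + 7*(3 - ½*0)) = 34*(11 + 7*(3 + 0)) = 34*(11 + 7*3) = 34*(11 + 21) = 34*32 = 1088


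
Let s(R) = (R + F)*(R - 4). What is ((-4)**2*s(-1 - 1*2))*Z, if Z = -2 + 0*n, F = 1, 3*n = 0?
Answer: -448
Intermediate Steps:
n = 0 (n = (1/3)*0 = 0)
Z = -2 (Z = -2 + 0*0 = -2 + 0 = -2)
s(R) = (1 + R)*(-4 + R) (s(R) = (R + 1)*(R - 4) = (1 + R)*(-4 + R))
((-4)**2*s(-1 - 1*2))*Z = ((-4)**2*(-4 + (-1 - 1*2)**2 - 3*(-1 - 1*2)))*(-2) = (16*(-4 + (-1 - 2)**2 - 3*(-1 - 2)))*(-2) = (16*(-4 + (-3)**2 - 3*(-3)))*(-2) = (16*(-4 + 9 + 9))*(-2) = (16*14)*(-2) = 224*(-2) = -448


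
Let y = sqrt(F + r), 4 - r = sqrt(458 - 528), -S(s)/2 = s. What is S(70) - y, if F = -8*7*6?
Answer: -140 - sqrt(-332 - I*sqrt(70)) ≈ -140.23 + 18.222*I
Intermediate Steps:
S(s) = -2*s
F = -336 (F = -56*6 = -336)
r = 4 - I*sqrt(70) (r = 4 - sqrt(458 - 528) = 4 - sqrt(-70) = 4 - I*sqrt(70) ≈ 4.0 - 8.3666*I)
y = sqrt(-332 - I*sqrt(70)) (y = sqrt(-336 + (4 - I*sqrt(70))) = sqrt(-332 - I*sqrt(70)) ≈ 0.2296 - 18.222*I)
S(70) - y = -2*70 - sqrt(-332 - I*sqrt(70)) = -140 - sqrt(-332 - I*sqrt(70))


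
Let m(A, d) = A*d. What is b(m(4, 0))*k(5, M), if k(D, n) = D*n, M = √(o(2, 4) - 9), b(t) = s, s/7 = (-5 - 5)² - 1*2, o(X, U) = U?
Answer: 3430*I*√5 ≈ 7669.7*I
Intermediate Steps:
s = 686 (s = 7*((-5 - 5)² - 1*2) = 7*((-10)² - 2) = 7*(100 - 2) = 7*98 = 686)
b(t) = 686
M = I*√5 (M = √(4 - 9) = √(-5) = I*√5 ≈ 2.2361*I)
b(m(4, 0))*k(5, M) = 686*(5*(I*√5)) = 686*(5*I*√5) = 3430*I*√5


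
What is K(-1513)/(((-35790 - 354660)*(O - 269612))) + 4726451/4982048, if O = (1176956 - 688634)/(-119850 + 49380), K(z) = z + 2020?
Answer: 21644134607587472411/22814605924413808160 ≈ 0.94870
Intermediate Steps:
K(z) = 2020 + z
O = -9043/1305 (O = 488322/(-70470) = 488322*(-1/70470) = -9043/1305 ≈ -6.9295)
K(-1513)/(((-35790 - 354660)*(O - 269612))) + 4726451/4982048 = (2020 - 1513)/(((-35790 - 354660)*(-9043/1305 - 269612))) + 4726451/4982048 = 507/((-390450*(-351852703/1305))) + 4726451*(1/4982048) = 507/(9158725859090/87) + 4726451/4982048 = 507*(87/9158725859090) + 4726451/4982048 = 44109/9158725859090 + 4726451/4982048 = 21644134607587472411/22814605924413808160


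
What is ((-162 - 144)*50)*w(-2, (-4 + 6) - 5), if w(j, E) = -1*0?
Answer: 0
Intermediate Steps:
w(j, E) = 0
((-162 - 144)*50)*w(-2, (-4 + 6) - 5) = ((-162 - 144)*50)*0 = -306*50*0 = -15300*0 = 0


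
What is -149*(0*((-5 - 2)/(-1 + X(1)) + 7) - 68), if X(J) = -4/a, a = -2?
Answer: 10132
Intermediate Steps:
X(J) = 2 (X(J) = -4/(-2) = -4*(-½) = 2)
-149*(0*((-5 - 2)/(-1 + X(1)) + 7) - 68) = -149*(0*((-5 - 2)/(-1 + 2) + 7) - 68) = -149*(0*(-7/1 + 7) - 68) = -149*(0*(-7*1 + 7) - 68) = -149*(0*(-7 + 7) - 68) = -149*(0*0 - 68) = -149*(0 - 68) = -149*(-68) = 10132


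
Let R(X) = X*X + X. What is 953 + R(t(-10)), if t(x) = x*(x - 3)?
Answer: 17983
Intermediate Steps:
t(x) = x*(-3 + x)
R(X) = X + X² (R(X) = X² + X = X + X²)
953 + R(t(-10)) = 953 + (-10*(-3 - 10))*(1 - 10*(-3 - 10)) = 953 + (-10*(-13))*(1 - 10*(-13)) = 953 + 130*(1 + 130) = 953 + 130*131 = 953 + 17030 = 17983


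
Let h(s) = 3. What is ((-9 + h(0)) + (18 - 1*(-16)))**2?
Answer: 784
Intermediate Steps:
((-9 + h(0)) + (18 - 1*(-16)))**2 = ((-9 + 3) + (18 - 1*(-16)))**2 = (-6 + (18 + 16))**2 = (-6 + 34)**2 = 28**2 = 784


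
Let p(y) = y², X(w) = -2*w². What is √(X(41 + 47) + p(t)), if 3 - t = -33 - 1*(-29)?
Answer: I*√15439 ≈ 124.25*I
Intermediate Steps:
t = 7 (t = 3 - (-33 - 1*(-29)) = 3 - (-33 + 29) = 3 - 1*(-4) = 3 + 4 = 7)
√(X(41 + 47) + p(t)) = √(-2*(41 + 47)² + 7²) = √(-2*88² + 49) = √(-2*7744 + 49) = √(-15488 + 49) = √(-15439) = I*√15439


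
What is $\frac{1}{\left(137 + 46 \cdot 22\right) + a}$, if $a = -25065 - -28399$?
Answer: $\frac{1}{4483} \approx 0.00022306$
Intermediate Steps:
$a = 3334$ ($a = -25065 + 28399 = 3334$)
$\frac{1}{\left(137 + 46 \cdot 22\right) + a} = \frac{1}{\left(137 + 46 \cdot 22\right) + 3334} = \frac{1}{\left(137 + 1012\right) + 3334} = \frac{1}{1149 + 3334} = \frac{1}{4483}$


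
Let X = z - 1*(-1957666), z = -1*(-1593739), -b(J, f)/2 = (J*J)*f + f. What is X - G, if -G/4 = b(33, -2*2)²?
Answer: 307705005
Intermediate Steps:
b(J, f) = -2*f - 2*f*J² (b(J, f) = -2*((J*J)*f + f) = -2*(J²*f + f) = -2*(f*J² + f) = -2*(f + f*J²) = -2*f - 2*f*J²)
z = 1593739
X = 3551405 (X = 1593739 - 1*(-1957666) = 1593739 + 1957666 = 3551405)
G = -304153600 (G = -4*64*(1 + 33²)² = -4*64*(1 + 1089)² = -4*(-2*(-4)*1090)² = -4*8720² = -4*76038400 = -304153600)
X - G = 3551405 - 1*(-304153600) = 3551405 + 304153600 = 307705005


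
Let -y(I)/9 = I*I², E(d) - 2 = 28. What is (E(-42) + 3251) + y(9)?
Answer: -3280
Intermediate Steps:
E(d) = 30 (E(d) = 2 + 28 = 30)
y(I) = -9*I³ (y(I) = -9*I*I² = -9*I³)
(E(-42) + 3251) + y(9) = (30 + 3251) - 9*9³ = 3281 - 9*729 = 3281 - 6561 = -3280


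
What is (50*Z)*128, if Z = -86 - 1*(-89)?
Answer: 19200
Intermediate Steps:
Z = 3 (Z = -86 + 89 = 3)
(50*Z)*128 = (50*3)*128 = 150*128 = 19200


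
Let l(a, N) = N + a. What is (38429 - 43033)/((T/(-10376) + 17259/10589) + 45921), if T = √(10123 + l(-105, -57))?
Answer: -2552300990491270608058368/25457943913347834089381903 - 5356426804290784*√9961/25457943913347834089381903 ≈ -0.10026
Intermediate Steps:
T = √9961 (T = √(10123 + (-57 - 105)) = √(10123 - 162) = √9961 ≈ 99.805)
(38429 - 43033)/((T/(-10376) + 17259/10589) + 45921) = (38429 - 43033)/((√9961/(-10376) + 17259/10589) + 45921) = -4604/((√9961*(-1/10376) + 17259*(1/10589)) + 45921) = -4604/((-√9961/10376 + 17259/10589) + 45921) = -4604/((17259/10589 - √9961/10376) + 45921) = -4604/(486274728/10589 - √9961/10376)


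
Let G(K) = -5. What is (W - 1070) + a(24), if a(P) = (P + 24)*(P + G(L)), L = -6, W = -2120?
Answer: -2278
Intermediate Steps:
a(P) = (-5 + P)*(24 + P) (a(P) = (P + 24)*(P - 5) = (24 + P)*(-5 + P) = (-5 + P)*(24 + P))
(W - 1070) + a(24) = (-2120 - 1070) + (-120 + 24**2 + 19*24) = -3190 + (-120 + 576 + 456) = -3190 + 912 = -2278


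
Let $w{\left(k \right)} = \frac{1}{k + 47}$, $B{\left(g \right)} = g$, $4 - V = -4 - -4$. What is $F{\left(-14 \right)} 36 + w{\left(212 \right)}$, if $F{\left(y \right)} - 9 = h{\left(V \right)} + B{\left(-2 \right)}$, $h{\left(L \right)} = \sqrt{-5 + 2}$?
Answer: $\frac{65269}{259} + 36 i \sqrt{3} \approx 252.0 + 62.354 i$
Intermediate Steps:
$V = 4$ ($V = 4 - \left(-4 - -4\right) = 4 - \left(-4 + 4\right) = 4 - 0 = 4 + 0 = 4$)
$h{\left(L \right)} = i \sqrt{3}$ ($h{\left(L \right)} = \sqrt{-3} = i \sqrt{3}$)
$w{\left(k \right)} = \frac{1}{47 + k}$
$F{\left(y \right)} = 7 + i \sqrt{3}$ ($F{\left(y \right)} = 9 - \left(2 - i \sqrt{3}\right) = 7 + i \sqrt{3}$)
$F{\left(-14 \right)} 36 + w{\left(212 \right)} = \left(7 + i \sqrt{3}\right) 36 + \frac{1}{47 + 212} = \left(252 + 36 i \sqrt{3}\right) + \frac{1}{259} = \frac{65269}{259} + 36 i \sqrt{3}$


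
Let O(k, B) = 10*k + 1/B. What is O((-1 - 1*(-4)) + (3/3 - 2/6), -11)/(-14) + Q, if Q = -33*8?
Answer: -123175/462 ≈ -266.61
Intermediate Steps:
O(k, B) = 1/B + 10*k
Q = -264
O((-1 - 1*(-4)) + (3/3 - 2/6), -11)/(-14) + Q = (1/(-11) + 10*((-1 - 1*(-4)) + (3/3 - 2/6)))/(-14) - 264 = -(-1/11 + 10*((-1 + 4) + (3*(⅓) - 2*⅙)))/14 - 264 = -(-1/11 + 10*(3 + (1 - ⅓)))/14 - 264 = -(-1/11 + 10*(3 + ⅔))/14 - 264 = -(-1/11 + 10*(11/3))/14 - 264 = -(-1/11 + 110/3)/14 - 264 = -1/14*1207/33 - 264 = -1207/462 - 264 = -123175/462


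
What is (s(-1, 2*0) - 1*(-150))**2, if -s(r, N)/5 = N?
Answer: 22500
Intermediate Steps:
s(r, N) = -5*N
(s(-1, 2*0) - 1*(-150))**2 = (-10*0 - 1*(-150))**2 = (-5*0 + 150)**2 = (0 + 150)**2 = 150**2 = 22500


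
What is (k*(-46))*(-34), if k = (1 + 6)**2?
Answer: 76636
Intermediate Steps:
k = 49 (k = 7**2 = 49)
(k*(-46))*(-34) = (49*(-46))*(-34) = -2254*(-34) = 76636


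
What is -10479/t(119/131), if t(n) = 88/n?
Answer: -1247001/11528 ≈ -108.17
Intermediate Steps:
-10479/t(119/131) = -10479/(88/((119/131))) = -10479/(88/((119*(1/131)))) = -10479/(88/(119/131)) = -10479/(88*(131/119)) = -10479/11528/119 = -10479*119/11528 = -1247001/11528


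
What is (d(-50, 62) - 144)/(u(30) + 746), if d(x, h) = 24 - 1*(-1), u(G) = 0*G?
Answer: -119/746 ≈ -0.15952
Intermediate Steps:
u(G) = 0
d(x, h) = 25 (d(x, h) = 24 + 1 = 25)
(d(-50, 62) - 144)/(u(30) + 746) = (25 - 144)/(0 + 746) = -119/746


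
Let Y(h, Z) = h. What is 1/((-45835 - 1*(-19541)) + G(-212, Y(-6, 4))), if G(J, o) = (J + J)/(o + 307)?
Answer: -301/7914918 ≈ -3.8029e-5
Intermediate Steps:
G(J, o) = 2*J/(307 + o) (G(J, o) = (2*J)/(307 + o) = 2*J/(307 + o))
1/((-45835 - 1*(-19541)) + G(-212, Y(-6, 4))) = 1/((-45835 - 1*(-19541)) + 2*(-212)/(307 - 6)) = 1/((-45835 + 19541) + 2*(-212)/301) = 1/(-26294 + 2*(-212)*(1/301)) = 1/(-26294 - 424/301) = 1/(-7914918/301) = -301/7914918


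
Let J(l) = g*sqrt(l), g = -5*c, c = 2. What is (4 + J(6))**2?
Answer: 616 - 80*sqrt(6) ≈ 420.04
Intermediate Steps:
g = -10 (g = -5*2 = -10)
J(l) = -10*sqrt(l)
(4 + J(6))**2 = (4 - 10*sqrt(6))**2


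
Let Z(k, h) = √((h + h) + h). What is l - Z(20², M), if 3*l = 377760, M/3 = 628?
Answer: 125920 - 6*√157 ≈ 1.2584e+5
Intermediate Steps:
M = 1884 (M = 3*628 = 1884)
Z(k, h) = √3*√h (Z(k, h) = √(2*h + h) = √(3*h) = √3*√h)
l = 125920 (l = (⅓)*377760 = 125920)
l - Z(20², M) = 125920 - √3*√1884 = 125920 - √3*2*√471 = 125920 - 6*√157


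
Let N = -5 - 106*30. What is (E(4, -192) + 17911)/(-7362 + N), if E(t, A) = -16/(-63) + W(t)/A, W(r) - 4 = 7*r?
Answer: -2256797/1328922 ≈ -1.6982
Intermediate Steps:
N = -3185 (N = -5 - 3180 = -3185)
W(r) = 4 + 7*r
E(t, A) = 16/63 + (4 + 7*t)/A (E(t, A) = -16/(-63) + (4 + 7*t)/A = -16*(-1/63) + (4 + 7*t)/A = 16/63 + (4 + 7*t)/A)
(E(4, -192) + 17911)/(-7362 + N) = ((1/63)*(252 + 16*(-192) + 441*4)/(-192) + 17911)/(-7362 - 3185) = ((1/63)*(-1/192)*(252 - 3072 + 1764) + 17911)/(-10547) = ((1/63)*(-1/192)*(-1056) + 17911)*(-1/10547) = (11/126 + 17911)*(-1/10547) = (2256797/126)*(-1/10547) = -2256797/1328922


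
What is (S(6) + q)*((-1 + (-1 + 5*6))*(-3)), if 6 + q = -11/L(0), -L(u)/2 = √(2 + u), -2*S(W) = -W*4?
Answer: -504 - 231*√2 ≈ -830.68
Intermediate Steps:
S(W) = 2*W (S(W) = -(-W)*4/2 = -(-2)*W = 2*W)
L(u) = -2*√(2 + u)
q = -6 + 11*√2/4 (q = -6 - 11*(-1/(2*√(2 + 0))) = -6 - 11*(-√2/4) = -6 - (-11)*√2/4 = -6 + 11*√2/4 ≈ -2.1109)
(S(6) + q)*((-1 + (-1 + 5*6))*(-3)) = (2*6 + (-6 + 11*√2/4))*((-1 + (-1 + 5*6))*(-3)) = (12 + (-6 + 11*√2/4))*((-1 + (-1 + 30))*(-3)) = (6 + 11*√2/4)*((-1 + 29)*(-3)) = (6 + 11*√2/4)*(28*(-3)) = (6 + 11*√2/4)*(-84) = -504 - 231*√2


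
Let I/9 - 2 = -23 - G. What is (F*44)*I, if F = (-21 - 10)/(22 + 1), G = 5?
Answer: 319176/23 ≈ 13877.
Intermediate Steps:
F = -31/23 ≈ -1.3478
I = -234 (I = 18 + 9*(-23 - 1*5) = 18 + 9*(-23 - 5) = 18 + 9*(-28) = 18 - 252 = -234)
(F*44)*I = -31/23*44*(-234) = -1364/23*(-234) = 319176/23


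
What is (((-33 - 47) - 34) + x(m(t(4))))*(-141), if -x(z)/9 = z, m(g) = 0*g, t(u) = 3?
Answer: 16074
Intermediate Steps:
m(g) = 0
x(z) = -9*z
(((-33 - 47) - 34) + x(m(t(4))))*(-141) = (((-33 - 47) - 34) - 9*0)*(-141) = ((-80 - 34) + 0)*(-141) = (-114 + 0)*(-141) = -114*(-141) = 16074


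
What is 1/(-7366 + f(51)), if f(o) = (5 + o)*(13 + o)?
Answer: -1/3782 ≈ -0.00026441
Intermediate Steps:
1/(-7366 + f(51)) = 1/(-7366 + (65 + 51**2 + 18*51)) = 1/(-7366 + (65 + 2601 + 918)) = 1/(-7366 + 3584) = 1/(-3782) = -1/3782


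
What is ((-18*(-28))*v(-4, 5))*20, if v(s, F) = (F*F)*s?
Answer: -1008000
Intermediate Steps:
v(s, F) = s*F² (v(s, F) = F²*s = s*F²)
((-18*(-28))*v(-4, 5))*20 = ((-18*(-28))*(-4*5²))*20 = (504*(-4*25))*20 = (504*(-100))*20 = -50400*20 = -1008000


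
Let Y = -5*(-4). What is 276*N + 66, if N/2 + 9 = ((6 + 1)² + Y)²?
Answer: 2623170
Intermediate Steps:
Y = 20
N = 9504 (N = -18 + 2*((6 + 1)² + 20)² = -18 + 2*(7² + 20)² = -18 + 2*(49 + 20)² = -18 + 2*69² = -18 + 2*4761 = -18 + 9522 = 9504)
276*N + 66 = 276*9504 + 66 = 2623104 + 66 = 2623170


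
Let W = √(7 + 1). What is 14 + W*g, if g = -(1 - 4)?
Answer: 14 + 6*√2 ≈ 22.485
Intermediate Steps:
W = 2*√2 (W = √8 = 2*√2 ≈ 2.8284)
g = 3 (g = -1*(-3) = 3)
14 + W*g = 14 + (2*√2)*3 = 14 + 6*√2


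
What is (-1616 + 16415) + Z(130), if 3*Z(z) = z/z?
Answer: 44398/3 ≈ 14799.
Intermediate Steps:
Z(z) = 1/3 (Z(z) = (z/z)/3 = (1/3)*1 = 1/3)
(-1616 + 16415) + Z(130) = (-1616 + 16415) + 1/3 = 14799 + 1/3 = 44398/3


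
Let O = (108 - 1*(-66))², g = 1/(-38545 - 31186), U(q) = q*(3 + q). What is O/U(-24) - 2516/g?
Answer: 2456205585/14 ≈ 1.7544e+8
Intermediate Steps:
g = -1/69731 (g = 1/(-69731) = -1/69731 ≈ -1.4341e-5)
O = 30276 (O = (108 + 66)² = 174² = 30276)
O/U(-24) - 2516/g = 30276/((-24*(3 - 24))) - 2516/(-1/69731) = 30276/((-24*(-21))) - 2516*(-69731) = 30276/504 + 175443196 = 30276*(1/504) + 175443196 = 841/14 + 175443196 = 2456205585/14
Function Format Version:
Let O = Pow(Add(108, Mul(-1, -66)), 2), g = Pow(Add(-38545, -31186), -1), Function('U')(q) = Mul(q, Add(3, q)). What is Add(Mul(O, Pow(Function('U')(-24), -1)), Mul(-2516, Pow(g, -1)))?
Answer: Rational(2456205585, 14) ≈ 1.7544e+8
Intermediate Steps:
g = Rational(-1, 69731) (g = Pow(-69731, -1) = Rational(-1, 69731) ≈ -1.4341e-5)
O = 30276 (O = Pow(Add(108, 66), 2) = Pow(174, 2) = 30276)
Add(Mul(O, Pow(Function('U')(-24), -1)), Mul(-2516, Pow(g, -1))) = Add(Mul(30276, Pow(Mul(-24, Add(3, -24)), -1)), Mul(-2516, Pow(Rational(-1, 69731), -1))) = Add(Mul(30276, Pow(Mul(-24, -21), -1)), Mul(-2516, -69731)) = Add(Mul(30276, Pow(504, -1)), 175443196) = Add(Mul(30276, Rational(1, 504)), 175443196) = Add(Rational(841, 14), 175443196) = Rational(2456205585, 14)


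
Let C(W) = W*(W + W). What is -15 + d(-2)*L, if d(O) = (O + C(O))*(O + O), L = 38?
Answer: -927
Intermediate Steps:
C(W) = 2*W² (C(W) = W*(2*W) = 2*W²)
d(O) = 2*O*(O + 2*O²) (d(O) = (O + 2*O²)*(O + O) = (O + 2*O²)*(2*O) = 2*O*(O + 2*O²))
-15 + d(-2)*L = -15 + ((-2)²*(2 + 4*(-2)))*38 = -15 + (4*(2 - 8))*38 = -15 + (4*(-6))*38 = -15 - 24*38 = -15 - 912 = -927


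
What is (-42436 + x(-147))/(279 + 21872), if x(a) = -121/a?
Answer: -6237971/3256197 ≈ -1.9157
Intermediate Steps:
(-42436 + x(-147))/(279 + 21872) = (-42436 - 121/(-147))/(279 + 21872) = (-42436 - 121*(-1/147))/22151 = (-42436 + 121/147)*(1/22151) = -6237971/147*1/22151 = -6237971/3256197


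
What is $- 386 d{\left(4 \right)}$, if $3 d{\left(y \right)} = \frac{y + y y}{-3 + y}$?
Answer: $- \frac{7720}{3} \approx -2573.3$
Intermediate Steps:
$d{\left(y \right)} = \frac{y + y^{2}}{3 \left(-3 + y\right)}$ ($d{\left(y \right)} = \frac{\left(y + y y\right) \frac{1}{-3 + y}}{3} = \frac{\left(y + y^{2}\right) \frac{1}{-3 + y}}{3} = \frac{\frac{1}{-3 + y} \left(y + y^{2}\right)}{3} = \frac{y + y^{2}}{3 \left(-3 + y\right)}$)
$- 386 d{\left(4 \right)} = - 386 \cdot \frac{1}{3} \cdot 4 \frac{1}{-3 + 4} \left(1 + 4\right) = - 386 \cdot \frac{1}{3} \cdot 4 \cdot 1^{-1} \cdot 5 = - 386 \cdot \frac{1}{3} \cdot 4 \cdot 1 \cdot 5 = \left(-386\right) \frac{20}{3} = - \frac{7720}{3}$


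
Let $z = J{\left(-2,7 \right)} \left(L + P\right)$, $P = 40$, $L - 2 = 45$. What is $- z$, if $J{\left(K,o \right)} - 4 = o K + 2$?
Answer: $696$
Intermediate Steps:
$L = 47$ ($L = 2 + 45 = 47$)
$J{\left(K,o \right)} = 6 + K o$ ($J{\left(K,o \right)} = 4 + \left(o K + 2\right) = 4 + \left(K o + 2\right) = 4 + \left(2 + K o\right) = 6 + K o$)
$z = -696$ ($z = \left(6 - 14\right) \left(47 + 40\right) = \left(6 - 14\right) 87 = \left(-8\right) 87 = -696$)
$- z = \left(-1\right) \left(-696\right) = 696$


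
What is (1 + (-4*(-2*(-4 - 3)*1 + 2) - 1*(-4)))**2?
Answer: 3481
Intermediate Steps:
(1 + (-4*(-2*(-4 - 3)*1 + 2) - 1*(-4)))**2 = (1 + (-4*(-2*(-7)*1 + 2) + 4))**2 = (1 + (-4*(14*1 + 2) + 4))**2 = (1 + (-4*(14 + 2) + 4))**2 = (1 + (-4*16 + 4))**2 = (1 + (-64 + 4))**2 = (1 - 60)**2 = (-59)**2 = 3481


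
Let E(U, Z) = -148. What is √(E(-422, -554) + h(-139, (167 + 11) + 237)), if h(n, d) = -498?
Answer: I*√646 ≈ 25.417*I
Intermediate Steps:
√(E(-422, -554) + h(-139, (167 + 11) + 237)) = √(-148 - 498) = √(-646) = I*√646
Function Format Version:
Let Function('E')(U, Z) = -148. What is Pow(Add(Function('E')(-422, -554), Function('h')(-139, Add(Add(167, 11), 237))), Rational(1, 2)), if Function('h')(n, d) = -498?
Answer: Mul(I, Pow(646, Rational(1, 2))) ≈ Mul(25.417, I)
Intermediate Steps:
Pow(Add(Function('E')(-422, -554), Function('h')(-139, Add(Add(167, 11), 237))), Rational(1, 2)) = Pow(Add(-148, -498), Rational(1, 2)) = Pow(-646, Rational(1, 2)) = Mul(I, Pow(646, Rational(1, 2)))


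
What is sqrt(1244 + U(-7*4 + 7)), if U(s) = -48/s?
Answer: 2*sqrt(15267)/7 ≈ 35.303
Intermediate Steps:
sqrt(1244 + U(-7*4 + 7)) = sqrt(1244 - 48/(-7*4 + 7)) = sqrt(1244 - 48/(-28 + 7)) = sqrt(1244 - 48/(-21)) = sqrt(1244 - 48*(-1/21)) = sqrt(1244 + 16/7) = sqrt(8724/7) = 2*sqrt(15267)/7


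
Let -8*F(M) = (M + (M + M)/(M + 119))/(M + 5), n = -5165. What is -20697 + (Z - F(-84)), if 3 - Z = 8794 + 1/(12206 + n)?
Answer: -164022975559/5562390 ≈ -29488.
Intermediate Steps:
Z = -61897432/7041 (Z = 3 - (8794 + 1/(12206 - 5165)) = 3 - (8794 + 1/7041) = 3 - 1*61918555/7041 = 3 - 61918555/7041 = -61897432/7041 ≈ -8791.0)
F(M) = -(M + 2*M/(119 + M))/(8*(5 + M)) (F(M) = -(M + (M + M)/(M + 119))/(8*(M + 5)) = -(M + (2*M)/(119 + M))/(8*(5 + M)) = -(M + 2*M/(119 + M))/(8*(5 + M)))
-20697 + (Z - F(-84)) = -20697 + (-61897432/7041 - (-1)*(-84)*(121 - 84)/(4760 + 8*(-84)**2 + 992*(-84))) = -20697 + (-61897432/7041 - (-1)*(-84)*37/(4760 + 8*7056 - 83328)) = -20697 + (-61897432/7041 - (-1)*(-84)*37/(4760 + 56448 - 83328)) = -20697 + (-61897432/7041 - (-1)*(-84)*37/(-22120)) = -20697 + (-61897432/7041 - (-1)*(-84)*(-1)*37/22120) = -20697 + (-61897432/7041 - 1*(-111/790)) = -20697 + (-61897432/7041 + 111/790) = -20697 - 48898189729/5562390 = -164022975559/5562390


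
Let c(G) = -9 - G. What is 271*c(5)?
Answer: -3794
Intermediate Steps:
271*c(5) = 271*(-9 - 1*5) = 271*(-9 - 5) = 271*(-14) = -3794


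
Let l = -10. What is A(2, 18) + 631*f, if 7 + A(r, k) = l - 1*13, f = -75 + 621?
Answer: 344496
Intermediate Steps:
f = 546
A(r, k) = -30 (A(r, k) = -7 + (-10 - 1*13) = -7 + (-10 - 13) = -7 - 23 = -30)
A(2, 18) + 631*f = -30 + 631*546 = -30 + 344526 = 344496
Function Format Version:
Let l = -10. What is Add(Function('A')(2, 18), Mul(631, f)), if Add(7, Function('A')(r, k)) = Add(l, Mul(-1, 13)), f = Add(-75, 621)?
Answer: 344496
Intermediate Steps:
f = 546
Function('A')(r, k) = -30 (Function('A')(r, k) = Add(-7, Add(-10, Mul(-1, 13))) = Add(-7, Add(-10, -13)) = Add(-7, -23) = -30)
Add(Function('A')(2, 18), Mul(631, f)) = Add(-30, Mul(631, 546)) = Add(-30, 344526) = 344496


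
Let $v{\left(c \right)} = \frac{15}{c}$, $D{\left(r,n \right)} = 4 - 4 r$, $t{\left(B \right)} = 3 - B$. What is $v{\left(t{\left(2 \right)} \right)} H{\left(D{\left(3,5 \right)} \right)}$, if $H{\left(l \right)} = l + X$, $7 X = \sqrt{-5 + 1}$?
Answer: $-120 + \frac{30 i}{7} \approx -120.0 + 4.2857 i$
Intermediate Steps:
$X = \frac{2 i}{7}$ ($X = \frac{\sqrt{-5 + 1}}{7} = \frac{\sqrt{-4}}{7} = \frac{2 i}{7} \approx 0.28571 i$)
$H{\left(l \right)} = l + \frac{2 i}{7}$
$v{\left(t{\left(2 \right)} \right)} H{\left(D{\left(3,5 \right)} \right)} = \frac{15}{3 - 2} \left(\left(4 - 12\right) + \frac{2 i}{7}\right) = \frac{15}{1} \left(-8 + \frac{2 i}{7}\right) = 15 \cdot 1 \left(-8 + \frac{2 i}{7}\right) = 15 \left(-8 + \frac{2 i}{7}\right) = -120 + \frac{30 i}{7}$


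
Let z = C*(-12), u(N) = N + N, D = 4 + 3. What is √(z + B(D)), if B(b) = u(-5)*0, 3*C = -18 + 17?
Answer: 2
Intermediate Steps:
C = -⅓ (C = (-18 + 17)/3 = (⅓)*(-1) = -⅓ ≈ -0.33333)
D = 7
u(N) = 2*N
B(b) = 0 (B(b) = (2*(-5))*0 = -10*0 = 0)
z = 4 (z = -⅓*(-12) = 4)
√(z + B(D)) = √(4 + 0) = √4 = 2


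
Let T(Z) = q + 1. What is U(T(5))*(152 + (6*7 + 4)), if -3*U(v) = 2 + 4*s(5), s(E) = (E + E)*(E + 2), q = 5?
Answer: -18612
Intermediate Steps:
s(E) = 2*E*(2 + E) (s(E) = (2*E)*(2 + E) = 2*E*(2 + E))
T(Z) = 6 (T(Z) = 5 + 1 = 6)
U(v) = -94 (U(v) = -(2 + 4*(2*5*(2 + 5)))/3 = -(2 + 4*(2*5*7))/3 = -(2 + 4*70)/3 = -(2 + 280)/3 = -⅓*282 = -94)
U(T(5))*(152 + (6*7 + 4)) = -94*(152 + (6*7 + 4)) = -94*(152 + (42 + 4)) = -94*(152 + 46) = -94*198 = -18612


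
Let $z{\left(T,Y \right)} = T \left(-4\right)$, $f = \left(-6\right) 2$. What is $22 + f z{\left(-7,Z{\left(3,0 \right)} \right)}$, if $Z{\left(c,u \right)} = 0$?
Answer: $-314$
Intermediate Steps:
$f = -12$
$z{\left(T,Y \right)} = - 4 T$
$22 + f z{\left(-7,Z{\left(3,0 \right)} \right)} = 22 - 12 \left(\left(-4\right) \left(-7\right)\right) = 22 - 336 = -314$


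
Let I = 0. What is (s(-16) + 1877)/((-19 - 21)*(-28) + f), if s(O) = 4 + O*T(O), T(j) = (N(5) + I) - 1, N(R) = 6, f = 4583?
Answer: 1801/5703 ≈ 0.31580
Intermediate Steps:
T(j) = 5 (T(j) = (6 + 0) - 1 = 6 - 1 = 5)
s(O) = 4 + 5*O (s(O) = 4 + O*5 = 4 + 5*O)
(s(-16) + 1877)/((-19 - 21)*(-28) + f) = ((4 + 5*(-16)) + 1877)/((-19 - 21)*(-28) + 4583) = ((4 - 80) + 1877)/(-40*(-28) + 4583) = (-76 + 1877)/(1120 + 4583) = 1801/5703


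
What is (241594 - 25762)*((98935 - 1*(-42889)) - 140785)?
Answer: 224249448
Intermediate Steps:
(241594 - 25762)*((98935 - 1*(-42889)) - 140785) = 215832*((98935 + 42889) - 140785) = 215832*(141824 - 140785) = 215832*1039 = 224249448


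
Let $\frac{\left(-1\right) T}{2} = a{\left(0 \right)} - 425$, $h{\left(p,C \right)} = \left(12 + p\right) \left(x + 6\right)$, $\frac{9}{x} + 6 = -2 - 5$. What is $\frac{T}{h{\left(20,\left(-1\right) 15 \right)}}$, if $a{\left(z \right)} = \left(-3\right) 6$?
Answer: $\frac{5759}{1104} \approx 5.2165$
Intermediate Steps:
$x = - \frac{9}{13}$ ($x = \frac{9}{-6 - 7} = \frac{9}{-13} = 9 \left(- \frac{1}{13}\right) = - \frac{9}{13} \approx -0.69231$)
$a{\left(z \right)} = -18$
$h{\left(p,C \right)} = \frac{828}{13} + \frac{69 p}{13}$ ($h{\left(p,C \right)} = \left(12 + p\right) \left(- \frac{9}{13} + 6\right) = \left(12 + p\right) \frac{69}{13} = \frac{828}{13} + \frac{69 p}{13}$)
$T = 886$ ($T = - 2 \left(-18 - 425\right) = \left(-2\right) \left(-443\right) = 886$)
$\frac{T}{h{\left(20,\left(-1\right) 15 \right)}} = \frac{886}{\frac{828}{13} + \frac{69}{13} \cdot 20} = \frac{886}{\frac{828}{13} + \frac{1380}{13}} = \frac{886}{\frac{2208}{13}} = 886 \cdot \frac{13}{2208} = \frac{5759}{1104}$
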